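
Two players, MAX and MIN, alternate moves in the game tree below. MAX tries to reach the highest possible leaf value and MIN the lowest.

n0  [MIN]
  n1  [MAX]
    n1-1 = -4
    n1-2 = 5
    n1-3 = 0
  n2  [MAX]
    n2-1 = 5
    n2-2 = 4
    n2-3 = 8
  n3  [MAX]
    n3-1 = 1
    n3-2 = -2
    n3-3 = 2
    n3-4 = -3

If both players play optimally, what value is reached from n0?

2

n1 (MAX): max(-4, 5, 0) = 5
n2 (MAX): max(5, 4, 8) = 8
n3 (MAX): max(1, -2, 2, -3) = 2
n0 (MIN): min(5, 8, 2) = 2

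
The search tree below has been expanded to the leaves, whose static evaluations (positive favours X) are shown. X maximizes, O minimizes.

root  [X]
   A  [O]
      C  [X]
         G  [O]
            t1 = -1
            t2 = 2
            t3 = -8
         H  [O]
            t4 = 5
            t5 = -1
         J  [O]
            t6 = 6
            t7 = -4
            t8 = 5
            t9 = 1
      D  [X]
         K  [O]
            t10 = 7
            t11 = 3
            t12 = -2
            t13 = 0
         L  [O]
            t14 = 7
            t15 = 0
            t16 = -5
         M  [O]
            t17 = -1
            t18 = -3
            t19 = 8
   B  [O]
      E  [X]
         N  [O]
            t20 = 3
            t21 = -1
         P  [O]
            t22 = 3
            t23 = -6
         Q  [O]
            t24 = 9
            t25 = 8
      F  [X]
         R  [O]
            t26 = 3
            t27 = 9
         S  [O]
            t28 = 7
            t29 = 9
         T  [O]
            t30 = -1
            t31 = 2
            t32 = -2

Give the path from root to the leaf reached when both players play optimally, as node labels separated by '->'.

G (O): min(-1, 2, -8) = -8
H (O): min(5, -1) = -1
J (O): min(6, -4, 5, 1) = -4
C (X): max(-8, -1, -4) = -1
K (O): min(7, 3, -2, 0) = -2
L (O): min(7, 0, -5) = -5
M (O): min(-1, -3, 8) = -3
D (X): max(-2, -5, -3) = -2
A (O): min(-1, -2) = -2
N (O): min(3, -1) = -1
P (O): min(3, -6) = -6
Q (O): min(9, 8) = 8
E (X): max(-1, -6, 8) = 8
R (O): min(3, 9) = 3
S (O): min(7, 9) = 7
T (O): min(-1, 2, -2) = -2
F (X): max(3, 7, -2) = 7
B (O): min(8, 7) = 7
root (X): max(-2, 7) = 7
At root, X picks B (highest: 7).
At B, O picks F (lowest: 7).
At F, X picks S (highest: 7).
At S, O picks t28 (lowest: 7).
Terminal value 7.

root -> B -> F -> S -> t28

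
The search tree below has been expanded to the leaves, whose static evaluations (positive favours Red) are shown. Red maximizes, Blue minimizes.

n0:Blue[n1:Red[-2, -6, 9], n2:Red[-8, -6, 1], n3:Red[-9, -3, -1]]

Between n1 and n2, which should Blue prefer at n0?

n1 (Red): max(-2, -6, 9) = 9
n2 (Red): max(-8, -6, 1) = 1
Blue prefers the lower value; n1=9, n2=1. n2 is better since 1 < 9.

n2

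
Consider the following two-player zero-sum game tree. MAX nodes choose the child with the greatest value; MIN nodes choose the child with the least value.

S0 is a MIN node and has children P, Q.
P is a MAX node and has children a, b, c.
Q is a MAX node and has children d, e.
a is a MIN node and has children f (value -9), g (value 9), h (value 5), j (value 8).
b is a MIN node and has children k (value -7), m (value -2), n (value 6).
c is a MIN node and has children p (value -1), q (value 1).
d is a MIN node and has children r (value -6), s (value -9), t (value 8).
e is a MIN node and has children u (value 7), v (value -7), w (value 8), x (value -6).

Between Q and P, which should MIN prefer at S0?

Q

d (MIN): min(-6, -9, 8) = -9
e (MIN): min(7, -7, 8, -6) = -7
Q (MAX): max(-9, -7) = -7
a (MIN): min(-9, 9, 5, 8) = -9
b (MIN): min(-7, -2, 6) = -7
c (MIN): min(-1, 1) = -1
P (MAX): max(-9, -7, -1) = -1
MIN prefers the lower value; Q=-7, P=-1. Q is better since -7 < -1.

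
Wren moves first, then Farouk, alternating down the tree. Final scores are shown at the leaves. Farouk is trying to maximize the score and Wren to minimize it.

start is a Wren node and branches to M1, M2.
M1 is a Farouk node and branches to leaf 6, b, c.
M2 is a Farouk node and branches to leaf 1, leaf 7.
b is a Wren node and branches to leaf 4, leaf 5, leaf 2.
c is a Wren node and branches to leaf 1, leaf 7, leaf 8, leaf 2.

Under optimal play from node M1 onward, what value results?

6

b (Wren): min(4, 5, 2) = 2
c (Wren): min(1, 7, 8, 2) = 1
M1 (Farouk): max(6, 2, 1) = 6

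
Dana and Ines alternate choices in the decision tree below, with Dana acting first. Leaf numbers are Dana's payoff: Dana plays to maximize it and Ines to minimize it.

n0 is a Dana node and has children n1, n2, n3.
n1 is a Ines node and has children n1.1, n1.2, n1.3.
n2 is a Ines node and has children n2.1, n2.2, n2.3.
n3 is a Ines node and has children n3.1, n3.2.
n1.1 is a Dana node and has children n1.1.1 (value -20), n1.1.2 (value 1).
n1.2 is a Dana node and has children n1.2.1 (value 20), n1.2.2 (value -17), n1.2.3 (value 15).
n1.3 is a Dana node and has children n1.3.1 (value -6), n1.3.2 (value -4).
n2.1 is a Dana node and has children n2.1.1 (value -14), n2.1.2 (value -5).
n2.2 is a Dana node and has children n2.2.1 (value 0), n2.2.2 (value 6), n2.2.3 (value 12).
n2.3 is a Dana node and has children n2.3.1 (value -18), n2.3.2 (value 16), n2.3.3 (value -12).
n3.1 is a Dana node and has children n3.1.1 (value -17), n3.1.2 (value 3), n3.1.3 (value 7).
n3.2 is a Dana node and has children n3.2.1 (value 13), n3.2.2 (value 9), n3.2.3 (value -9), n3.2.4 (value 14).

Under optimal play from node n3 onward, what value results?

n3.1 (Dana): max(-17, 3, 7) = 7
n3.2 (Dana): max(13, 9, -9, 14) = 14
n3 (Ines): min(7, 14) = 7

7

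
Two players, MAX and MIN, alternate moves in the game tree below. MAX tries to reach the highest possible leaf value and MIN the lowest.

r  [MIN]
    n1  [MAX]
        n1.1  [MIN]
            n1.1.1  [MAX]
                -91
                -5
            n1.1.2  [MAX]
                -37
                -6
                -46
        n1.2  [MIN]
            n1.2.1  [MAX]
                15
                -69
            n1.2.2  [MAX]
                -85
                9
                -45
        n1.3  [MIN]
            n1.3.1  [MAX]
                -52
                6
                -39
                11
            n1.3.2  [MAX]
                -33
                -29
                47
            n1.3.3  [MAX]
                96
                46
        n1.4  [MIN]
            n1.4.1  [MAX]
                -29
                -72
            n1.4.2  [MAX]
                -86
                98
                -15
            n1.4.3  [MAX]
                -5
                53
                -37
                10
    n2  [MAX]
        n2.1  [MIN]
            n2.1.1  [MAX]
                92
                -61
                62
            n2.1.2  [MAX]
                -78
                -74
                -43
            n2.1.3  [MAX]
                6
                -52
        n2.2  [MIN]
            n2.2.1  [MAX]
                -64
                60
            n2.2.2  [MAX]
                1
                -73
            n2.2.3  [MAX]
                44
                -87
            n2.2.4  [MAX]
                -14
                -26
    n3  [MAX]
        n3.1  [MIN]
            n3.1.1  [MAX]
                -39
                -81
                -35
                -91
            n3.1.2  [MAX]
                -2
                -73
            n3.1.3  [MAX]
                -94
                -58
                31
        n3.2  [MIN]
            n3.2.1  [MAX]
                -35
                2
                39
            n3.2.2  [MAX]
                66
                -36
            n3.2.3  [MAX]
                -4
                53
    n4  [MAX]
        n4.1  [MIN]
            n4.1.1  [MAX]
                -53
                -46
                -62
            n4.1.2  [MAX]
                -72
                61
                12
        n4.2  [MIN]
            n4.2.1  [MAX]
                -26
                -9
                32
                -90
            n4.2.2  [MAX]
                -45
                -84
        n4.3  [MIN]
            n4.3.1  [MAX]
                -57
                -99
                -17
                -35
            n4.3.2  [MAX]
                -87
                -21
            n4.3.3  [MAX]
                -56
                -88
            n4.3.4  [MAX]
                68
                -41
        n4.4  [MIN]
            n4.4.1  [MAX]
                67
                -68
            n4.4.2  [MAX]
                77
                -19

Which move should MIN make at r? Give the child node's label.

n2

n1.1.1 (MAX): max(-91, -5) = -5
n1.1.2 (MAX): max(-37, -6, -46) = -6
n1.1 (MIN): min(-5, -6) = -6
n1.2.1 (MAX): max(15, -69) = 15
n1.2.2 (MAX): max(-85, 9, -45) = 9
n1.2 (MIN): min(15, 9) = 9
n1.3.1 (MAX): max(-52, 6, -39, 11) = 11
n1.3.2 (MAX): max(-33, -29, 47) = 47
n1.3.3 (MAX): max(96, 46) = 96
n1.3 (MIN): min(11, 47, 96) = 11
n1.4.1 (MAX): max(-29, -72) = -29
n1.4.2 (MAX): max(-86, 98, -15) = 98
n1.4.3 (MAX): max(-5, 53, -37, 10) = 53
n1.4 (MIN): min(-29, 98, 53) = -29
n1 (MAX): max(-6, 9, 11, -29) = 11
n2.1.1 (MAX): max(92, -61, 62) = 92
n2.1.2 (MAX): max(-78, -74, -43) = -43
n2.1.3 (MAX): max(6, -52) = 6
n2.1 (MIN): min(92, -43, 6) = -43
n2.2.1 (MAX): max(-64, 60) = 60
n2.2.2 (MAX): max(1, -73) = 1
n2.2.3 (MAX): max(44, -87) = 44
n2.2.4 (MAX): max(-14, -26) = -14
n2.2 (MIN): min(60, 1, 44, -14) = -14
n2 (MAX): max(-43, -14) = -14
n3.1.1 (MAX): max(-39, -81, -35, -91) = -35
n3.1.2 (MAX): max(-2, -73) = -2
n3.1.3 (MAX): max(-94, -58, 31) = 31
n3.1 (MIN): min(-35, -2, 31) = -35
n3.2.1 (MAX): max(-35, 2, 39) = 39
n3.2.2 (MAX): max(66, -36) = 66
n3.2.3 (MAX): max(-4, 53) = 53
n3.2 (MIN): min(39, 66, 53) = 39
n3 (MAX): max(-35, 39) = 39
n4.1.1 (MAX): max(-53, -46, -62) = -46
n4.1.2 (MAX): max(-72, 61, 12) = 61
n4.1 (MIN): min(-46, 61) = -46
n4.2.1 (MAX): max(-26, -9, 32, -90) = 32
n4.2.2 (MAX): max(-45, -84) = -45
n4.2 (MIN): min(32, -45) = -45
n4.3.1 (MAX): max(-57, -99, -17, -35) = -17
n4.3.2 (MAX): max(-87, -21) = -21
n4.3.3 (MAX): max(-56, -88) = -56
n4.3.4 (MAX): max(68, -41) = 68
n4.3 (MIN): min(-17, -21, -56, 68) = -56
n4.4.1 (MAX): max(67, -68) = 67
n4.4.2 (MAX): max(77, -19) = 77
n4.4 (MIN): min(67, 77) = 67
n4 (MAX): max(-46, -45, -56, 67) = 67
r (MIN): min(11, -14, 39, 67) = -14
MIN at r wants the lowest of {n1=11, n2=-14, n3=39, n4=67}, so chooses n2.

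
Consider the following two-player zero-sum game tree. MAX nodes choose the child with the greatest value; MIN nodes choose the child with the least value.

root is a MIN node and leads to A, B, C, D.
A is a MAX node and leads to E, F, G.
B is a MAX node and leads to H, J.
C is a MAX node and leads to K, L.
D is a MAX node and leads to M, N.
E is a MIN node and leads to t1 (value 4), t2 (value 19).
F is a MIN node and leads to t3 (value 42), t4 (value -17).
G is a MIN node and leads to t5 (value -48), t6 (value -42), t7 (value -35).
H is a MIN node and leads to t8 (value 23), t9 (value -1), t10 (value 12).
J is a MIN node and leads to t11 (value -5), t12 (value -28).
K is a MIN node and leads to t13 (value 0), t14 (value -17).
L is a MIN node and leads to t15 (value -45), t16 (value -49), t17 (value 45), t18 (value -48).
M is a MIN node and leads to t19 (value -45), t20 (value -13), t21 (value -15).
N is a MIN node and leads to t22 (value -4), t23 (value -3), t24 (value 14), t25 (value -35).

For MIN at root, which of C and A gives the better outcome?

C

K (MIN): min(0, -17) = -17
L (MIN): min(-45, -49, 45, -48) = -49
C (MAX): max(-17, -49) = -17
E (MIN): min(4, 19) = 4
F (MIN): min(42, -17) = -17
G (MIN): min(-48, -42, -35) = -48
A (MAX): max(4, -17, -48) = 4
MIN prefers the lower value; C=-17, A=4. C is better since -17 < 4.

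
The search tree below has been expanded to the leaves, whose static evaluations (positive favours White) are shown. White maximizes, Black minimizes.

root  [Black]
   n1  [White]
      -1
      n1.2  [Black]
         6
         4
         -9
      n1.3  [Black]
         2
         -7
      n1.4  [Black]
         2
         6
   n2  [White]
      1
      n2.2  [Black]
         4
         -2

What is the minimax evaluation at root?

1

n1.2 (Black): min(6, 4, -9) = -9
n1.3 (Black): min(2, -7) = -7
n1.4 (Black): min(2, 6) = 2
n1 (White): max(-1, -9, -7, 2) = 2
n2.2 (Black): min(4, -2) = -2
n2 (White): max(1, -2) = 1
root (Black): min(2, 1) = 1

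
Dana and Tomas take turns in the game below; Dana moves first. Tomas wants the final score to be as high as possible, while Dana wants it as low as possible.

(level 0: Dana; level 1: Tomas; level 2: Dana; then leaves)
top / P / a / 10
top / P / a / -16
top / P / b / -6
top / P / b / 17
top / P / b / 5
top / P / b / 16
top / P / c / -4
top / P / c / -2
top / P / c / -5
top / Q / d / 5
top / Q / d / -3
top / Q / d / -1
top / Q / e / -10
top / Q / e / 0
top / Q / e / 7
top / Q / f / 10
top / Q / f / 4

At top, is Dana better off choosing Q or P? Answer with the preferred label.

P

d (Dana): min(5, -3, -1) = -3
e (Dana): min(-10, 0, 7) = -10
f (Dana): min(10, 4) = 4
Q (Tomas): max(-3, -10, 4) = 4
a (Dana): min(10, -16) = -16
b (Dana): min(-6, 17, 5, 16) = -6
c (Dana): min(-4, -2, -5) = -5
P (Tomas): max(-16, -6, -5) = -5
Dana prefers the lower value; Q=4, P=-5. P is better since -5 < 4.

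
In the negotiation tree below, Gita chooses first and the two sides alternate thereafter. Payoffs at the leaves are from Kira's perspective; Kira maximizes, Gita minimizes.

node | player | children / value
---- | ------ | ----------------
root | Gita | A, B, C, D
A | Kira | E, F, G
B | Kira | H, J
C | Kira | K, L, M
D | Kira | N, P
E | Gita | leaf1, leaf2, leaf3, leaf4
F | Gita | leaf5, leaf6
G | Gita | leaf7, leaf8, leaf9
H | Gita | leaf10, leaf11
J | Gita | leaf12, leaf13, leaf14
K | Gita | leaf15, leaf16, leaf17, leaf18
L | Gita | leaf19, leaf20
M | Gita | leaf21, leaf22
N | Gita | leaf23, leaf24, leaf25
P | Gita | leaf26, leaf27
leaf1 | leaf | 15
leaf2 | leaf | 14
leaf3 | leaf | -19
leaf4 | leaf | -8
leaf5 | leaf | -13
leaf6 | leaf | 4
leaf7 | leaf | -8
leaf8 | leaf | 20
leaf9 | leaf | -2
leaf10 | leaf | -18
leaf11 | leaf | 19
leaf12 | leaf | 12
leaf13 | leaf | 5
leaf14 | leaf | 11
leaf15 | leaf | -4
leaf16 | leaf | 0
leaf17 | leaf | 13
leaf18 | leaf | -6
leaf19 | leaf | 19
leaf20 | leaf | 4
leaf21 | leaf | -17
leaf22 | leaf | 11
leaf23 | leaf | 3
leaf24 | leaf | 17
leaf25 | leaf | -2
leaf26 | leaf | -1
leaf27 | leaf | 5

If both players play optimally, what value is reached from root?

-8

E (Gita): min(15, 14, -19, -8) = -19
F (Gita): min(-13, 4) = -13
G (Gita): min(-8, 20, -2) = -8
A (Kira): max(-19, -13, -8) = -8
H (Gita): min(-18, 19) = -18
J (Gita): min(12, 5, 11) = 5
B (Kira): max(-18, 5) = 5
K (Gita): min(-4, 0, 13, -6) = -6
L (Gita): min(19, 4) = 4
M (Gita): min(-17, 11) = -17
C (Kira): max(-6, 4, -17) = 4
N (Gita): min(3, 17, -2) = -2
P (Gita): min(-1, 5) = -1
D (Kira): max(-2, -1) = -1
root (Gita): min(-8, 5, 4, -1) = -8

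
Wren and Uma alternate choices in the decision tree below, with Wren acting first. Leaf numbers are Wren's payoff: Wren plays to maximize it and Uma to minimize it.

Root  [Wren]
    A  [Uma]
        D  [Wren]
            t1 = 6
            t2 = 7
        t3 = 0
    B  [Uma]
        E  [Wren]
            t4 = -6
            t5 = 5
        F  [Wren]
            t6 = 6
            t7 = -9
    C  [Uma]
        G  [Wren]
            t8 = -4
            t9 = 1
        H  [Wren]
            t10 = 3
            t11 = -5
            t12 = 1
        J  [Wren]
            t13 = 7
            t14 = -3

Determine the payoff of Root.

D (Wren): max(6, 7) = 7
A (Uma): min(7, 0) = 0
E (Wren): max(-6, 5) = 5
F (Wren): max(6, -9) = 6
B (Uma): min(5, 6) = 5
G (Wren): max(-4, 1) = 1
H (Wren): max(3, -5, 1) = 3
J (Wren): max(7, -3) = 7
C (Uma): min(1, 3, 7) = 1
Root (Wren): max(0, 5, 1) = 5

5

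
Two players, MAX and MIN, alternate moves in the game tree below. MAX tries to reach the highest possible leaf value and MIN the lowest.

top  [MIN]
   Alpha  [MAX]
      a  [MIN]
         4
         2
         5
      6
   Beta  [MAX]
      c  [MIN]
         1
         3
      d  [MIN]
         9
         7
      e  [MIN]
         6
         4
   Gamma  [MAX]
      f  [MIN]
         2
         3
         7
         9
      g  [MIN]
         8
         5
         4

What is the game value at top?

4

a (MIN): min(4, 2, 5) = 2
Alpha (MAX): max(2, 6) = 6
c (MIN): min(1, 3) = 1
d (MIN): min(9, 7) = 7
e (MIN): min(6, 4) = 4
Beta (MAX): max(1, 7, 4) = 7
f (MIN): min(2, 3, 7, 9) = 2
g (MIN): min(8, 5, 4) = 4
Gamma (MAX): max(2, 4) = 4
top (MIN): min(6, 7, 4) = 4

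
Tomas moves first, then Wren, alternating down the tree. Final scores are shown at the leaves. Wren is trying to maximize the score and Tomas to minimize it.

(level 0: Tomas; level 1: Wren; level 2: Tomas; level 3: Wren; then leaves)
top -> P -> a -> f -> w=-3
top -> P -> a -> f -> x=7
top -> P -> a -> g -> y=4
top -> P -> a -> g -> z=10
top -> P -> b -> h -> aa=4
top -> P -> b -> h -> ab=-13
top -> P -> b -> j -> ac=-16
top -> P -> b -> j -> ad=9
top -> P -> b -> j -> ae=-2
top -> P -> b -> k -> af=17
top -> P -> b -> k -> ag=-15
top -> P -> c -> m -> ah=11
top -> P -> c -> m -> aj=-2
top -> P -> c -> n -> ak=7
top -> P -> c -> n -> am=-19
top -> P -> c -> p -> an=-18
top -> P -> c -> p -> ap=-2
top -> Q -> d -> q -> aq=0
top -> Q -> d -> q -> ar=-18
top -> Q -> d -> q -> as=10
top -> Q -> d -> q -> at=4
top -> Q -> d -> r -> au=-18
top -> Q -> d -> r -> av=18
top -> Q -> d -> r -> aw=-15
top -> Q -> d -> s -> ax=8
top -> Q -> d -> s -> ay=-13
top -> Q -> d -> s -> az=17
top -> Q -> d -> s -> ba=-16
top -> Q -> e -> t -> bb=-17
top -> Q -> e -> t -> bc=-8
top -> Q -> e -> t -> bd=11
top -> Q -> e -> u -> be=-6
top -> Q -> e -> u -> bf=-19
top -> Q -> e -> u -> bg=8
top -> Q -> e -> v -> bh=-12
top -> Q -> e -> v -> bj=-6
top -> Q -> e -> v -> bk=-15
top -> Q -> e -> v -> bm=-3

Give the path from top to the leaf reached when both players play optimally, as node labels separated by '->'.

top -> P -> a -> f -> x

f (Wren): max(-3, 7) = 7
g (Wren): max(4, 10) = 10
a (Tomas): min(7, 10) = 7
h (Wren): max(4, -13) = 4
j (Wren): max(-16, 9, -2) = 9
k (Wren): max(17, -15) = 17
b (Tomas): min(4, 9, 17) = 4
m (Wren): max(11, -2) = 11
n (Wren): max(7, -19) = 7
p (Wren): max(-18, -2) = -2
c (Tomas): min(11, 7, -2) = -2
P (Wren): max(7, 4, -2) = 7
q (Wren): max(0, -18, 10, 4) = 10
r (Wren): max(-18, 18, -15) = 18
s (Wren): max(8, -13, 17, -16) = 17
d (Tomas): min(10, 18, 17) = 10
t (Wren): max(-17, -8, 11) = 11
u (Wren): max(-6, -19, 8) = 8
v (Wren): max(-12, -6, -15, -3) = -3
e (Tomas): min(11, 8, -3) = -3
Q (Wren): max(10, -3) = 10
top (Tomas): min(7, 10) = 7
At top, Tomas picks P (lowest: 7).
At P, Wren picks a (highest: 7).
At a, Tomas picks f (lowest: 7).
At f, Wren picks x (highest: 7).
Terminal value 7.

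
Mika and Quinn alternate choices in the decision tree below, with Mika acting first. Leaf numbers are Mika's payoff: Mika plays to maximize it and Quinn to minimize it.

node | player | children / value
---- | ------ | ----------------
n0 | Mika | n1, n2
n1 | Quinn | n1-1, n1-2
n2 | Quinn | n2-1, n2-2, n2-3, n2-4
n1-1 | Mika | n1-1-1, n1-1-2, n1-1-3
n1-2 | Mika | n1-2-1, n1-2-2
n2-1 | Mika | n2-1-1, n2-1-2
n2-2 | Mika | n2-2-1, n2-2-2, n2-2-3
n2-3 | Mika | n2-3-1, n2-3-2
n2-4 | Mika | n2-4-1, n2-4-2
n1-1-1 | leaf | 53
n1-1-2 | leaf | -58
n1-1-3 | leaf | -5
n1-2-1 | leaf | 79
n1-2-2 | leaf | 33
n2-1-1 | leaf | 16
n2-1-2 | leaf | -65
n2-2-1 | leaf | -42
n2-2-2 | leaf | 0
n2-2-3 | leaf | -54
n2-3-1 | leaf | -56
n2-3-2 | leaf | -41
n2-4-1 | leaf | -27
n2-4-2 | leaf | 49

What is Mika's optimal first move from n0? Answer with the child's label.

n1

n1-1 (Mika): max(53, -58, -5) = 53
n1-2 (Mika): max(79, 33) = 79
n1 (Quinn): min(53, 79) = 53
n2-1 (Mika): max(16, -65) = 16
n2-2 (Mika): max(-42, 0, -54) = 0
n2-3 (Mika): max(-56, -41) = -41
n2-4 (Mika): max(-27, 49) = 49
n2 (Quinn): min(16, 0, -41, 49) = -41
n0 (Mika): max(53, -41) = 53
Mika at n0 wants the highest of {n1=53, n2=-41}, so chooses n1.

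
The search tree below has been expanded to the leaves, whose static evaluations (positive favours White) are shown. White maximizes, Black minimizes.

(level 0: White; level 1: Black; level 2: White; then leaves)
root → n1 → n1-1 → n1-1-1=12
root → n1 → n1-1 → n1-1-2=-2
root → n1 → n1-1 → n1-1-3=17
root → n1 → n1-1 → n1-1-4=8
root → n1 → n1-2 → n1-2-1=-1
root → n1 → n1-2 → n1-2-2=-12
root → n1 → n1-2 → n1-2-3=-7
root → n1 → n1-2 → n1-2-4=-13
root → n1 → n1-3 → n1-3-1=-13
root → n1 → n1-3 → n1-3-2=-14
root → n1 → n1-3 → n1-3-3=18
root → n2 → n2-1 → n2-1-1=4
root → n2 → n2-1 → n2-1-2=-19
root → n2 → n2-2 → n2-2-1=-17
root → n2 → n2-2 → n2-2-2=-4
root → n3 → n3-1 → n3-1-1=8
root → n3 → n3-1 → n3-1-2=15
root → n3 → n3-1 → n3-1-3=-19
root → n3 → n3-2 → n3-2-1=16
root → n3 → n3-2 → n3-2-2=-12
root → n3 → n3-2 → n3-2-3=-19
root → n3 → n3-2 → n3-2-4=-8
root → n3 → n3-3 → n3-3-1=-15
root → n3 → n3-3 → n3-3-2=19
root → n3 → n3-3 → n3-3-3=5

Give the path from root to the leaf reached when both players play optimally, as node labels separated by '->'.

n1-1 (White): max(12, -2, 17, 8) = 17
n1-2 (White): max(-1, -12, -7, -13) = -1
n1-3 (White): max(-13, -14, 18) = 18
n1 (Black): min(17, -1, 18) = -1
n2-1 (White): max(4, -19) = 4
n2-2 (White): max(-17, -4) = -4
n2 (Black): min(4, -4) = -4
n3-1 (White): max(8, 15, -19) = 15
n3-2 (White): max(16, -12, -19, -8) = 16
n3-3 (White): max(-15, 19, 5) = 19
n3 (Black): min(15, 16, 19) = 15
root (White): max(-1, -4, 15) = 15
At root, White picks n3 (highest: 15).
At n3, Black picks n3-1 (lowest: 15).
At n3-1, White picks n3-1-2 (highest: 15).
Terminal value 15.

root -> n3 -> n3-1 -> n3-1-2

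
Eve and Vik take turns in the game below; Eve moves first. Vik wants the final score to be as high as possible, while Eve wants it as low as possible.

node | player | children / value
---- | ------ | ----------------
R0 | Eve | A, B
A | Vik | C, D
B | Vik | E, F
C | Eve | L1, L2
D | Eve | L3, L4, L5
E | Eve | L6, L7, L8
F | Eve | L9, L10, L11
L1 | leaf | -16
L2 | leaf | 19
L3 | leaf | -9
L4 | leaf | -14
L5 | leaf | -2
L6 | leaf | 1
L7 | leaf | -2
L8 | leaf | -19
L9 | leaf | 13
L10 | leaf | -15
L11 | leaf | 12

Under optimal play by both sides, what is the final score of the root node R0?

C (Eve): min(-16, 19) = -16
D (Eve): min(-9, -14, -2) = -14
A (Vik): max(-16, -14) = -14
E (Eve): min(1, -2, -19) = -19
F (Eve): min(13, -15, 12) = -15
B (Vik): max(-19, -15) = -15
R0 (Eve): min(-14, -15) = -15

-15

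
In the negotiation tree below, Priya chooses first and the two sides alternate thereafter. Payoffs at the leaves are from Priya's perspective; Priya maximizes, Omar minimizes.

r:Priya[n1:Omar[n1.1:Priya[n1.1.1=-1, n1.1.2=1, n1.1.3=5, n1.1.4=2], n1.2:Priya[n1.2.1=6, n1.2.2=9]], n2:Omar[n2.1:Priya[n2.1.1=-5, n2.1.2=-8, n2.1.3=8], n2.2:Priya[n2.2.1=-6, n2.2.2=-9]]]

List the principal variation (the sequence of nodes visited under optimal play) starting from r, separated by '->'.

n1.1 (Priya): max(-1, 1, 5, 2) = 5
n1.2 (Priya): max(6, 9) = 9
n1 (Omar): min(5, 9) = 5
n2.1 (Priya): max(-5, -8, 8) = 8
n2.2 (Priya): max(-6, -9) = -6
n2 (Omar): min(8, -6) = -6
r (Priya): max(5, -6) = 5
At r, Priya picks n1 (highest: 5).
At n1, Omar picks n1.1 (lowest: 5).
At n1.1, Priya picks n1.1.3 (highest: 5).
Terminal value 5.

r -> n1 -> n1.1 -> n1.1.3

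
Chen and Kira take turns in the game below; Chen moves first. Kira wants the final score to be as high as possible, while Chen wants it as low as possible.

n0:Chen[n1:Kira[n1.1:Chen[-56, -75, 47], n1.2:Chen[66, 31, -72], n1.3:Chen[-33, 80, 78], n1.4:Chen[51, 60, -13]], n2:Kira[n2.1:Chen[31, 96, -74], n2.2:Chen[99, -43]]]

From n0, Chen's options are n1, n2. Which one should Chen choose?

n2

n1.1 (Chen): min(-56, -75, 47) = -75
n1.2 (Chen): min(66, 31, -72) = -72
n1.3 (Chen): min(-33, 80, 78) = -33
n1.4 (Chen): min(51, 60, -13) = -13
n1 (Kira): max(-75, -72, -33, -13) = -13
n2.1 (Chen): min(31, 96, -74) = -74
n2.2 (Chen): min(99, -43) = -43
n2 (Kira): max(-74, -43) = -43
n0 (Chen): min(-13, -43) = -43
Chen at n0 wants the lowest of {n1=-13, n2=-43}, so chooses n2.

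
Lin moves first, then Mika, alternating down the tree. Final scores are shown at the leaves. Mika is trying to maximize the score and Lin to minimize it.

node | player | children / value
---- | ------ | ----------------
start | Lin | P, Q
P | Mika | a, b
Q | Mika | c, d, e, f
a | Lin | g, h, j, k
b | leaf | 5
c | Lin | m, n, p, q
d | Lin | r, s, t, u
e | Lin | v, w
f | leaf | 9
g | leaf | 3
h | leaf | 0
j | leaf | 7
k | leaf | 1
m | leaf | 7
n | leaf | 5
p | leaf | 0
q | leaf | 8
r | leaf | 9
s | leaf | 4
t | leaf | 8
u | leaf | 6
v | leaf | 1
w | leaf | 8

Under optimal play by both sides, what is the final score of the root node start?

a (Lin): min(3, 0, 7, 1) = 0
P (Mika): max(0, 5) = 5
c (Lin): min(7, 5, 0, 8) = 0
d (Lin): min(9, 4, 8, 6) = 4
e (Lin): min(1, 8) = 1
Q (Mika): max(0, 4, 1, 9) = 9
start (Lin): min(5, 9) = 5

5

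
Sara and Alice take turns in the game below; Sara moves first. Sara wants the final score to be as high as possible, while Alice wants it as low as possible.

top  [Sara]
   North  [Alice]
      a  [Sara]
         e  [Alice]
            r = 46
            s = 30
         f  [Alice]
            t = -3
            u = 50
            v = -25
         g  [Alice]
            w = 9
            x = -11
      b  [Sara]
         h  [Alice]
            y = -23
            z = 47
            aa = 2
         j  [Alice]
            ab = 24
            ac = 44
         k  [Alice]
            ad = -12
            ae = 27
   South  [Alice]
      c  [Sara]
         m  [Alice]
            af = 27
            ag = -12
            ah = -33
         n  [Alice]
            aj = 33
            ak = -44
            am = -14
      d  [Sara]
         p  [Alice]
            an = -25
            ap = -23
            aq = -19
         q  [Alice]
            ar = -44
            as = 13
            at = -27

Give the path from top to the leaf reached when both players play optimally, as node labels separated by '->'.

top -> North -> b -> j -> ab

e (Alice): min(46, 30) = 30
f (Alice): min(-3, 50, -25) = -25
g (Alice): min(9, -11) = -11
a (Sara): max(30, -25, -11) = 30
h (Alice): min(-23, 47, 2) = -23
j (Alice): min(24, 44) = 24
k (Alice): min(-12, 27) = -12
b (Sara): max(-23, 24, -12) = 24
North (Alice): min(30, 24) = 24
m (Alice): min(27, -12, -33) = -33
n (Alice): min(33, -44, -14) = -44
c (Sara): max(-33, -44) = -33
p (Alice): min(-25, -23, -19) = -25
q (Alice): min(-44, 13, -27) = -44
d (Sara): max(-25, -44) = -25
South (Alice): min(-33, -25) = -33
top (Sara): max(24, -33) = 24
At top, Sara picks North (highest: 24).
At North, Alice picks b (lowest: 24).
At b, Sara picks j (highest: 24).
At j, Alice picks ab (lowest: 24).
Terminal value 24.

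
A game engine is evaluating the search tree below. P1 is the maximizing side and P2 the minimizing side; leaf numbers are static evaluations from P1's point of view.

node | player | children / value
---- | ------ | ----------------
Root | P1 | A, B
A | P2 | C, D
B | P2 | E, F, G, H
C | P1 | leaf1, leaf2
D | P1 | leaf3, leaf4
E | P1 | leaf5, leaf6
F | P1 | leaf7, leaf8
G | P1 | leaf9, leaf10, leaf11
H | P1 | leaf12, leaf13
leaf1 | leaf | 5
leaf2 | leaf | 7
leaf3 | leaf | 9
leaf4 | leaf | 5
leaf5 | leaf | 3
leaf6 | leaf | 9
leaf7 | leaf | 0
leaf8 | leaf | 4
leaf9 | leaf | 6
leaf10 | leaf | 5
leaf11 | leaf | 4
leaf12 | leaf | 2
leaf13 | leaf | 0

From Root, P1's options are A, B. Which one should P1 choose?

C (P1): max(5, 7) = 7
D (P1): max(9, 5) = 9
A (P2): min(7, 9) = 7
E (P1): max(3, 9) = 9
F (P1): max(0, 4) = 4
G (P1): max(6, 5, 4) = 6
H (P1): max(2, 0) = 2
B (P2): min(9, 4, 6, 2) = 2
Root (P1): max(7, 2) = 7
P1 at Root wants the highest of {A=7, B=2}, so chooses A.

A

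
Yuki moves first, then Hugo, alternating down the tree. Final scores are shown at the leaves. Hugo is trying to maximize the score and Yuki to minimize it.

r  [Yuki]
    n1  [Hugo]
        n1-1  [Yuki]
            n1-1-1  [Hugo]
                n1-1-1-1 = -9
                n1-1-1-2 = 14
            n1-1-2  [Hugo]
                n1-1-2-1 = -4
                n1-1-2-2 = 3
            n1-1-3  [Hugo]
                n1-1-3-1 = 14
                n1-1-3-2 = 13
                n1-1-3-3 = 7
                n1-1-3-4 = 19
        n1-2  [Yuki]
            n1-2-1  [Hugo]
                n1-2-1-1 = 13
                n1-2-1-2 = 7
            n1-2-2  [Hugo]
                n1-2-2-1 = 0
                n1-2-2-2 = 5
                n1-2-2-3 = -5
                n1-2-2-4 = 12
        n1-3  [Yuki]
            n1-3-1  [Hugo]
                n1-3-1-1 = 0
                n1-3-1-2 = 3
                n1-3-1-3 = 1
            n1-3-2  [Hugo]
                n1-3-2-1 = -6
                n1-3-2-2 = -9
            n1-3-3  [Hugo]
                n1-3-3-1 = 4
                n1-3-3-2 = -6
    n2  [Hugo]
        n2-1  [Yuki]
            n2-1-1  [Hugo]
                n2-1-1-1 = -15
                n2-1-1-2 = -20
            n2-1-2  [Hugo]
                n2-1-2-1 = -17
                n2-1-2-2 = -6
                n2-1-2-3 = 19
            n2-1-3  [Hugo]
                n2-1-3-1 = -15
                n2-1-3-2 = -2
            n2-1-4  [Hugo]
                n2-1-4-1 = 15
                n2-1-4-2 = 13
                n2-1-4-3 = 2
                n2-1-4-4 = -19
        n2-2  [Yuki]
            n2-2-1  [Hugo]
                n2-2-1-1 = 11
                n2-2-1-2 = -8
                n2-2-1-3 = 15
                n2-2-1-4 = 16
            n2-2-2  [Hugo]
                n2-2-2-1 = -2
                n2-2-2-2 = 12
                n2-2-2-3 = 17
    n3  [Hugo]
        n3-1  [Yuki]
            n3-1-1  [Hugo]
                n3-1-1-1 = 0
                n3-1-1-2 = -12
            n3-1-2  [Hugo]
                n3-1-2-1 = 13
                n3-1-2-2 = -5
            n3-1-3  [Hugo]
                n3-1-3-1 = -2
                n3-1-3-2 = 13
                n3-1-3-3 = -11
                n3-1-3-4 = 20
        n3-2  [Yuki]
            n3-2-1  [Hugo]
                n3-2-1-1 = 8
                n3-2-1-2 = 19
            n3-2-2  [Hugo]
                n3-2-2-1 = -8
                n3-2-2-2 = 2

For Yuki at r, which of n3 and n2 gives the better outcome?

n3

n3-1-1 (Hugo): max(0, -12) = 0
n3-1-2 (Hugo): max(13, -5) = 13
n3-1-3 (Hugo): max(-2, 13, -11, 20) = 20
n3-1 (Yuki): min(0, 13, 20) = 0
n3-2-1 (Hugo): max(8, 19) = 19
n3-2-2 (Hugo): max(-8, 2) = 2
n3-2 (Yuki): min(19, 2) = 2
n3 (Hugo): max(0, 2) = 2
n2-1-1 (Hugo): max(-15, -20) = -15
n2-1-2 (Hugo): max(-17, -6, 19) = 19
n2-1-3 (Hugo): max(-15, -2) = -2
n2-1-4 (Hugo): max(15, 13, 2, -19) = 15
n2-1 (Yuki): min(-15, 19, -2, 15) = -15
n2-2-1 (Hugo): max(11, -8, 15, 16) = 16
n2-2-2 (Hugo): max(-2, 12, 17) = 17
n2-2 (Yuki): min(16, 17) = 16
n2 (Hugo): max(-15, 16) = 16
Yuki prefers the lower value; n3=2, n2=16. n3 is better since 2 < 16.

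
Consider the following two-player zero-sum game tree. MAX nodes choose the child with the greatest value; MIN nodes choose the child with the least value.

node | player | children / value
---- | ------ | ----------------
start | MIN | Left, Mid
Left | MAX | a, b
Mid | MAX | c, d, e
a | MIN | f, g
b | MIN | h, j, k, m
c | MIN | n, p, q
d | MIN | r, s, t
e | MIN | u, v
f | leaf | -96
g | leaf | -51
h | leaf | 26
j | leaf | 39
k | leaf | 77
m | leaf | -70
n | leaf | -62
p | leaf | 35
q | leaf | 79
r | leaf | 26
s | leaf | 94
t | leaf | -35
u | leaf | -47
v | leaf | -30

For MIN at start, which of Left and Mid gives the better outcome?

Left

a (MIN): min(-96, -51) = -96
b (MIN): min(26, 39, 77, -70) = -70
Left (MAX): max(-96, -70) = -70
c (MIN): min(-62, 35, 79) = -62
d (MIN): min(26, 94, -35) = -35
e (MIN): min(-47, -30) = -47
Mid (MAX): max(-62, -35, -47) = -35
MIN prefers the lower value; Left=-70, Mid=-35. Left is better since -70 < -35.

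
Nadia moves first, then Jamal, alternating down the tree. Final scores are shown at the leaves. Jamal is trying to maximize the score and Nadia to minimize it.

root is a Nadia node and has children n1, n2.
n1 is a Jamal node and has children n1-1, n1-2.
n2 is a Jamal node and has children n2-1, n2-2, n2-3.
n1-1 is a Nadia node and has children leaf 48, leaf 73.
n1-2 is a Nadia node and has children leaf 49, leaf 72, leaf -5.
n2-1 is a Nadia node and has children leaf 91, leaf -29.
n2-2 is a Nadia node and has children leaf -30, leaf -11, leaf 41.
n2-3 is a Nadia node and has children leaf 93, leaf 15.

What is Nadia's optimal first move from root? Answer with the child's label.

n1-1 (Nadia): min(48, 73) = 48
n1-2 (Nadia): min(49, 72, -5) = -5
n1 (Jamal): max(48, -5) = 48
n2-1 (Nadia): min(91, -29) = -29
n2-2 (Nadia): min(-30, -11, 41) = -30
n2-3 (Nadia): min(93, 15) = 15
n2 (Jamal): max(-29, -30, 15) = 15
root (Nadia): min(48, 15) = 15
Nadia at root wants the lowest of {n1=48, n2=15}, so chooses n2.

n2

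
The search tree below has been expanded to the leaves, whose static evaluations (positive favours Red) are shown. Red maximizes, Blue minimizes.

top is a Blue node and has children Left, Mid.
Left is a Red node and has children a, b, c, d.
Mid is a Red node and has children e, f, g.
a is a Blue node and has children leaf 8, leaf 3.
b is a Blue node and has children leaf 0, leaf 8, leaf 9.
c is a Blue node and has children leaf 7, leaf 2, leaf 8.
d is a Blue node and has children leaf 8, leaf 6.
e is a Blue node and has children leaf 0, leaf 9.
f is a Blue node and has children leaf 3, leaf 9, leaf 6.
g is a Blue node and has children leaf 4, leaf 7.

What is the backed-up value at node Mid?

e (Blue): min(0, 9) = 0
f (Blue): min(3, 9, 6) = 3
g (Blue): min(4, 7) = 4
Mid (Red): max(0, 3, 4) = 4

4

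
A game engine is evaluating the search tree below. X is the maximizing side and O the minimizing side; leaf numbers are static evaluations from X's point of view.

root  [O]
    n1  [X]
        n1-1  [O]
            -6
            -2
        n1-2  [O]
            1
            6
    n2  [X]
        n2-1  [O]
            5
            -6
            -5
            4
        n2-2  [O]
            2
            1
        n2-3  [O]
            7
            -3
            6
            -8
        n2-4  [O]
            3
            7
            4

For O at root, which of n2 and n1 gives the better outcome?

n2-1 (O): min(5, -6, -5, 4) = -6
n2-2 (O): min(2, 1) = 1
n2-3 (O): min(7, -3, 6, -8) = -8
n2-4 (O): min(3, 7, 4) = 3
n2 (X): max(-6, 1, -8, 3) = 3
n1-1 (O): min(-6, -2) = -6
n1-2 (O): min(1, 6) = 1
n1 (X): max(-6, 1) = 1
O prefers the lower value; n2=3, n1=1. n1 is better since 1 < 3.

n1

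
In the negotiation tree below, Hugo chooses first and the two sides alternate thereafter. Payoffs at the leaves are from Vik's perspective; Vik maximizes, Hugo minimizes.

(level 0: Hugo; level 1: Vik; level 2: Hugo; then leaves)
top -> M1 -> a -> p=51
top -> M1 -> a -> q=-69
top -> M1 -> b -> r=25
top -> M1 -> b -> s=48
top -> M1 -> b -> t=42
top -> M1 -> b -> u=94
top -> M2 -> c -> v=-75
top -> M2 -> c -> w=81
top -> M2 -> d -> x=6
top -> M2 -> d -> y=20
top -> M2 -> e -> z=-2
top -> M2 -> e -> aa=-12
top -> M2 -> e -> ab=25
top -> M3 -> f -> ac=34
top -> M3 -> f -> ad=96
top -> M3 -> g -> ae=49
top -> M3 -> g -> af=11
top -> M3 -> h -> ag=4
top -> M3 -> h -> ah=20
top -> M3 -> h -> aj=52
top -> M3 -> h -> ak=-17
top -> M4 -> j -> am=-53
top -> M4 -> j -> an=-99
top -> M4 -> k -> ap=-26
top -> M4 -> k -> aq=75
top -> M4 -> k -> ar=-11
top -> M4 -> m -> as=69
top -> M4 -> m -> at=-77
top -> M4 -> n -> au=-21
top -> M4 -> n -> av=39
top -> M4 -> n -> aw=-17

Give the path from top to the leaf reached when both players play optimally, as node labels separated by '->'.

top -> M4 -> n -> au

a (Hugo): min(51, -69) = -69
b (Hugo): min(25, 48, 42, 94) = 25
M1 (Vik): max(-69, 25) = 25
c (Hugo): min(-75, 81) = -75
d (Hugo): min(6, 20) = 6
e (Hugo): min(-2, -12, 25) = -12
M2 (Vik): max(-75, 6, -12) = 6
f (Hugo): min(34, 96) = 34
g (Hugo): min(49, 11) = 11
h (Hugo): min(4, 20, 52, -17) = -17
M3 (Vik): max(34, 11, -17) = 34
j (Hugo): min(-53, -99) = -99
k (Hugo): min(-26, 75, -11) = -26
m (Hugo): min(69, -77) = -77
n (Hugo): min(-21, 39, -17) = -21
M4 (Vik): max(-99, -26, -77, -21) = -21
top (Hugo): min(25, 6, 34, -21) = -21
At top, Hugo picks M4 (lowest: -21).
At M4, Vik picks n (highest: -21).
At n, Hugo picks au (lowest: -21).
Terminal value -21.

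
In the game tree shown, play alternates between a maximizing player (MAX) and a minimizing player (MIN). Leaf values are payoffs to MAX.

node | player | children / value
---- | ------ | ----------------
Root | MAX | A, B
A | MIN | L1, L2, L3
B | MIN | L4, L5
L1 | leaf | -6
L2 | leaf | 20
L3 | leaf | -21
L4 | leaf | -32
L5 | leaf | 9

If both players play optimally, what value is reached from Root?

A (MIN): min(-6, 20, -21) = -21
B (MIN): min(-32, 9) = -32
Root (MAX): max(-21, -32) = -21

-21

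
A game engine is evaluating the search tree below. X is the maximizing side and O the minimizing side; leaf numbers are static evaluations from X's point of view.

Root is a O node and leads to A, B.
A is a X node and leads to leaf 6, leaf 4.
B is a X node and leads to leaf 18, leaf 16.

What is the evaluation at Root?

A (X): max(6, 4) = 6
B (X): max(18, 16) = 18
Root (O): min(6, 18) = 6

6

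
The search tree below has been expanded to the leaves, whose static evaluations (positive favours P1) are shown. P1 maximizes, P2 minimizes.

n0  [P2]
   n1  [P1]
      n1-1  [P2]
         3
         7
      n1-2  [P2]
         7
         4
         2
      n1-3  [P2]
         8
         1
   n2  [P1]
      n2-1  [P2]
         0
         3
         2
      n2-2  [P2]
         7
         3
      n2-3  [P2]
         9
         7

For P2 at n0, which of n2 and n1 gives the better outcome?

n1

n2-1 (P2): min(0, 3, 2) = 0
n2-2 (P2): min(7, 3) = 3
n2-3 (P2): min(9, 7) = 7
n2 (P1): max(0, 3, 7) = 7
n1-1 (P2): min(3, 7) = 3
n1-2 (P2): min(7, 4, 2) = 2
n1-3 (P2): min(8, 1) = 1
n1 (P1): max(3, 2, 1) = 3
P2 prefers the lower value; n2=7, n1=3. n1 is better since 3 < 7.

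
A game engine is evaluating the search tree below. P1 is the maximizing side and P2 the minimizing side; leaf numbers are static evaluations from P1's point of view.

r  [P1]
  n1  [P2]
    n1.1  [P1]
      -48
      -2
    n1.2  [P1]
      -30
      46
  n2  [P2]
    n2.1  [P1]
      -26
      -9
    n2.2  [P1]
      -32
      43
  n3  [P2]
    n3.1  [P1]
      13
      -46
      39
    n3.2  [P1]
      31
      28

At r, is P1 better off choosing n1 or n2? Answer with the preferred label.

n1

n1.1 (P1): max(-48, -2) = -2
n1.2 (P1): max(-30, 46) = 46
n1 (P2): min(-2, 46) = -2
n2.1 (P1): max(-26, -9) = -9
n2.2 (P1): max(-32, 43) = 43
n2 (P2): min(-9, 43) = -9
P1 prefers the higher value; n1=-2, n2=-9. n1 is better since -2 > -9.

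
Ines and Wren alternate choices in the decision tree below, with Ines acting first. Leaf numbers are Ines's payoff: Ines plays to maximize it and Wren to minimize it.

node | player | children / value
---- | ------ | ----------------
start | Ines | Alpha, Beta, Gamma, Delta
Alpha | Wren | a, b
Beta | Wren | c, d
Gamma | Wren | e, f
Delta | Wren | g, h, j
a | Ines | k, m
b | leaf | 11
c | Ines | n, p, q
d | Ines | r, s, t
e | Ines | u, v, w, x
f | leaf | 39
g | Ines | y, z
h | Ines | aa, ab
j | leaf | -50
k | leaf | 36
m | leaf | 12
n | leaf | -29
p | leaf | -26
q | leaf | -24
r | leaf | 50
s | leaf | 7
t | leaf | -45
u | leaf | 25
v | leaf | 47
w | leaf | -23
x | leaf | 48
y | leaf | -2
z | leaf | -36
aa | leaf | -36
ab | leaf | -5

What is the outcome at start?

39

a (Ines): max(36, 12) = 36
Alpha (Wren): min(36, 11) = 11
c (Ines): max(-29, -26, -24) = -24
d (Ines): max(50, 7, -45) = 50
Beta (Wren): min(-24, 50) = -24
e (Ines): max(25, 47, -23, 48) = 48
Gamma (Wren): min(48, 39) = 39
g (Ines): max(-2, -36) = -2
h (Ines): max(-36, -5) = -5
Delta (Wren): min(-2, -5, -50) = -50
start (Ines): max(11, -24, 39, -50) = 39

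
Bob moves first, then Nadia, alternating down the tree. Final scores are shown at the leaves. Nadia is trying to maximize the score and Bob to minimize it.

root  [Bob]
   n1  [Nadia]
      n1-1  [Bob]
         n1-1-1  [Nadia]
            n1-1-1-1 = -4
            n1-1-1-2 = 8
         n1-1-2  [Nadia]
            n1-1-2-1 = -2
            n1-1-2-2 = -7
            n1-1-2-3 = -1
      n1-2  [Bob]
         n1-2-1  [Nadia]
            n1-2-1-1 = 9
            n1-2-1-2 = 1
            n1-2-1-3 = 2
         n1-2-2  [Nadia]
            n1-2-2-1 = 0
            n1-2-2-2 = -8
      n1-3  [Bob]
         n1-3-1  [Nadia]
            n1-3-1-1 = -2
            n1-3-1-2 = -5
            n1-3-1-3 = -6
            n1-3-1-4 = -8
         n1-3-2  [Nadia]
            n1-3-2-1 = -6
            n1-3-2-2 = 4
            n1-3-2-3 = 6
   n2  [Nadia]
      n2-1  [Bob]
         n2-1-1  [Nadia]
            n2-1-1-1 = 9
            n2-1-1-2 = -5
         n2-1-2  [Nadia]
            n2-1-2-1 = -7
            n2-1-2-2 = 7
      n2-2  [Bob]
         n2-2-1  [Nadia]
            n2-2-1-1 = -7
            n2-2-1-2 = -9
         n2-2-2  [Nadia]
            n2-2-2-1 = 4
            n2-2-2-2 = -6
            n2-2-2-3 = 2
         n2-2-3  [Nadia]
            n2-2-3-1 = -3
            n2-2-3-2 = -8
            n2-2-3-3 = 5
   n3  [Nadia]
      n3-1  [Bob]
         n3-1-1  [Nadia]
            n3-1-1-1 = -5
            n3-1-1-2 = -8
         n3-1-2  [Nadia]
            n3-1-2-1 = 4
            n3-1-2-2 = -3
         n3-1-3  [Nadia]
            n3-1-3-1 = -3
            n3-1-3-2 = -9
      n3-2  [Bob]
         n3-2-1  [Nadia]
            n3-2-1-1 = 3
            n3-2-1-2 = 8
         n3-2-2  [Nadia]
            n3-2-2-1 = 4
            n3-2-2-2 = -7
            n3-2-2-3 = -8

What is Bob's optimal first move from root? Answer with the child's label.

n1

n1-1-1 (Nadia): max(-4, 8) = 8
n1-1-2 (Nadia): max(-2, -7, -1) = -1
n1-1 (Bob): min(8, -1) = -1
n1-2-1 (Nadia): max(9, 1, 2) = 9
n1-2-2 (Nadia): max(0, -8) = 0
n1-2 (Bob): min(9, 0) = 0
n1-3-1 (Nadia): max(-2, -5, -6, -8) = -2
n1-3-2 (Nadia): max(-6, 4, 6) = 6
n1-3 (Bob): min(-2, 6) = -2
n1 (Nadia): max(-1, 0, -2) = 0
n2-1-1 (Nadia): max(9, -5) = 9
n2-1-2 (Nadia): max(-7, 7) = 7
n2-1 (Bob): min(9, 7) = 7
n2-2-1 (Nadia): max(-7, -9) = -7
n2-2-2 (Nadia): max(4, -6, 2) = 4
n2-2-3 (Nadia): max(-3, -8, 5) = 5
n2-2 (Bob): min(-7, 4, 5) = -7
n2 (Nadia): max(7, -7) = 7
n3-1-1 (Nadia): max(-5, -8) = -5
n3-1-2 (Nadia): max(4, -3) = 4
n3-1-3 (Nadia): max(-3, -9) = -3
n3-1 (Bob): min(-5, 4, -3) = -5
n3-2-1 (Nadia): max(3, 8) = 8
n3-2-2 (Nadia): max(4, -7, -8) = 4
n3-2 (Bob): min(8, 4) = 4
n3 (Nadia): max(-5, 4) = 4
root (Bob): min(0, 7, 4) = 0
Bob at root wants the lowest of {n1=0, n2=7, n3=4}, so chooses n1.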